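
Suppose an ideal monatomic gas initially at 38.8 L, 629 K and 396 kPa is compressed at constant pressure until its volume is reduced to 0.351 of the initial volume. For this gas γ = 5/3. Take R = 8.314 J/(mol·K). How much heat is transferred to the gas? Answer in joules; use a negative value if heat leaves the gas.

-24900 J

n = P₁V₁/(RT₁) = 396×38.8/(8.314×629) = 2.94 mol.
Isobaric: P stays 396 kPa; V/T = const ⇒ T₂ = 221 K, V₂ = 13.6 L.
W = PΔV = 396×(13.6−38.8) kPa·L = -9970 J.
ΔU = nCvΔT = 2.94×12.5×(221−629) = -15000 J.
Q = ΔU + W = nCpΔT = -24900 J.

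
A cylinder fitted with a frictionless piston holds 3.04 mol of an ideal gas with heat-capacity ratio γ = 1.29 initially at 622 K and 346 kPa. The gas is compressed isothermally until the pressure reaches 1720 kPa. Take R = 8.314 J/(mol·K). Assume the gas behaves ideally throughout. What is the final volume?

9.14 L

V₁ = nRT₁/P₁ = 3.04×8.314×622/346 = 45.4 L.
Isothermal: T stays 622 K; PV = const ⇒ V₂ = 9.14 L, P₂ = 1720 kPa.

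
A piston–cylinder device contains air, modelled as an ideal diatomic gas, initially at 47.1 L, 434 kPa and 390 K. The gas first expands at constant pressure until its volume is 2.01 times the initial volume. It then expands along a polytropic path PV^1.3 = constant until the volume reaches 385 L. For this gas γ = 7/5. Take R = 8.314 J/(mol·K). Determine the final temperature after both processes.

n = P₁V₁/(RT₁) = 434×47.1/(8.314×390) = 6.30 mol.
Step 1 — Isobaric: P stays 434 kPa; V/T = const ⇒ T₂ = 784 K, V₂ = 94.7 L.
W = PΔV = 434×(94.7−47.1) kPa·L = 20600 J.
ΔU = nCvΔT = 6.30×20.8×(784−390) = 51600 J.
Q = ΔU + W = nCpΔT = 72300 J.
State after step 1: P = 434 kPa, V = 94.7 L, T = 784 K.
Step 2 — Polytropic n=1.3: T₂ = T₁(V₁/V₂)^(n−1) = 784×(0.246)^0.30 = 515 K; P₂ = P₁(V₁/V₂)^n = 70.1 kPa.
W = (P₁V₁−P₂V₂)/(n−1) = (434×94.7−70.1×385)/0.30 = 47000 J.
ΔU = nCvΔT = 6.30×20.8×(515−784) = -35300 J.
Q = ΔU + W = 11800 J.
Net over both steps: W = 67700 J, Q = 84000 J, ΔU = 16300 J.

515 K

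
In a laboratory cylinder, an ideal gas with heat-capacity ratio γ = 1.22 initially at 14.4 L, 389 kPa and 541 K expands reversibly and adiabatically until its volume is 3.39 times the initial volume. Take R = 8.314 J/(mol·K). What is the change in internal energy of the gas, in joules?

n = P₁V₁/(RT₁) = 389×14.4/(8.314×541) = 1.25 mol.
Adiabatic: TV^(γ−1) = const ⇒ T₂ = 541×(0.295)^0.220 = 414 K; PV^γ = const ⇒ P₂ = 87.7 kPa.
For an ideal gas ΔU = nCvΔT with Cv = R/(γ−1) = 37.8 J/(mol·K).
ΔU = 1.25×37.8×(414−541) = -6000 J.

-6000 J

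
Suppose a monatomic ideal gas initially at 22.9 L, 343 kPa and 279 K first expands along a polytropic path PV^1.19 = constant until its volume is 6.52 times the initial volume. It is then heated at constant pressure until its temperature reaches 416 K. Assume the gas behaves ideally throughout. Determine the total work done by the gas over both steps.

n = P₁V₁/(RT₁) = 343×22.9/(8.314×279) = 3.39 mol.
Step 1 — Polytropic n=1.19: T₂ = T₁(V₁/V₂)^(n−1) = 279×(0.153)^0.19 = 195 K; P₂ = P₁(V₁/V₂)^n = 36.8 kPa.
W = (P₁V₁−P₂V₂)/(n−1) = (343×22.9−36.8×149)/0.19 = 12400 J.
ΔU = nCvΔT = 3.39×12.5×(195−279) = -3530 J.
Q = ΔU + W = 8860 J.
State after step 1: P = 36.8 kPa, V = 149 L, T = 195 K.
Step 2 — Isobaric: P stays 36.8 kPa; V/T = const ⇒ T₂ = 416 K, V₂ = 318 L.
W = PΔV = 36.8×(318−149) kPa·L = 6210 J.
ΔU = nCvΔT = 3.39×12.5×(416−195) = 9320 J.
Q = ΔU + W = nCpΔT = 15500 J.
Net over both steps: W = 18600 J, Q = 24400 J, ΔU = 5790 J.

18600 J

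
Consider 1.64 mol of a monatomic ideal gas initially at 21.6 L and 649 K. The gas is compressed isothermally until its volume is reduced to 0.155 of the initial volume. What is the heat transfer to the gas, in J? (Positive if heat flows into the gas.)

-16500 J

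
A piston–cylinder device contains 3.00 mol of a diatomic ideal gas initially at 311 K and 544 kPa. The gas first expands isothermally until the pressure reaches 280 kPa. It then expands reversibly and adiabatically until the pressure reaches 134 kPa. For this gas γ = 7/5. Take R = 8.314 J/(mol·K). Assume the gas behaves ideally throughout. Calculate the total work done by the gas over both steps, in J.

8830 J

V₁ = nRT₁/P₁ = 3.00×8.314×311/544 = 14.3 L.
Step 1 — Isothermal: T stays 311 K; PV = const ⇒ V₂ = 27.7 L, P₂ = 280 kPa.
ΔU = 0 (ideal gas, T constant).
W = nRT ln(V₂/V₁) = 3.00×8.314×311×ln(1.94) = 5150 J.
Q = ΔU + W = 5150 J.
State after step 1: P = 280 kPa, V = 27.7 L, T = 311 K.
Step 2 — Adiabatic: T₂/T₁ = (P₂/P₁)^((γ−1)/γ) ⇒ T₂ = 311×(0.479)^0.286 = 252 K; V₂ = 46.9 L.
ΔU = nCvΔT = 3.00×20.8×(252−311) = -3680 J.
Q = 0 for an adiabatic process, so W = −ΔU = 3680 J.
Net over both steps: W = 8830 J, Q = 5150 J, ΔU = -3680 J.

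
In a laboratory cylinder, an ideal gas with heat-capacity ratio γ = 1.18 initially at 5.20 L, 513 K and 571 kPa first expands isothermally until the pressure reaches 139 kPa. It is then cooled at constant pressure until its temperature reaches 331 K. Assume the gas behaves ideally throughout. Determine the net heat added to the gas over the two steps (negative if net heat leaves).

n = P₁V₁/(RT₁) = 571×5.20/(8.314×513) = 0.696 mol.
Step 1 — Isothermal: T stays 513 K; PV = const ⇒ V₂ = 21.4 L, P₂ = 139 kPa.
ΔU = 0 (ideal gas, T constant).
W = nRT ln(V₂/V₁) = 0.696×8.314×513×ln(4.11) = 4200 J.
Q = ΔU + W = 4200 J.
State after step 1: P = 139 kPa, V = 21.4 L, T = 513 K.
Step 2 — Isobaric: P stays 139 kPa; V/T = const ⇒ T₂ = 331 K, V₂ = 13.8 L.
W = PΔV = 139×(13.8−21.4) kPa·L = -1050 J.
ΔU = nCvΔT = 0.696×46.2×(331−513) = -5850 J.
Q = ΔU + W = nCpΔT = -6910 J.
Net over both steps: W = 3140 J, Q = -2710 J, ΔU = -5850 J.

-2710 J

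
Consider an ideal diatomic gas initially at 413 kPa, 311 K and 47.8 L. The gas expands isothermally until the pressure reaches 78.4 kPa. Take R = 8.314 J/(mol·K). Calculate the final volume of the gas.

252 L

Isothermal: T stays 311 K; PV = const ⇒ V₂ = 252 L, P₂ = 78.4 kPa.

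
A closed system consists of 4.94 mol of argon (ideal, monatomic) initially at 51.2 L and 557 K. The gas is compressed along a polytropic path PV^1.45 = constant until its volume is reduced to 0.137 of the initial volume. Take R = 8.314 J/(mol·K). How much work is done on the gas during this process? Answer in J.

73500 J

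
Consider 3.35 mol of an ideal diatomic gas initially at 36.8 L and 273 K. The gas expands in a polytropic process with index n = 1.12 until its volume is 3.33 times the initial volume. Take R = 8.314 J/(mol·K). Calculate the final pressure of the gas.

53.7 kPa

P₁ = nRT₁/V₁ = 3.35×8.314×273/36.8 = 207 kPa.
Polytropic n=1.12: T₂ = T₁(V₁/V₂)^(n−1) = 273×(0.300)^0.12 = 236 K; P₂ = P₁(V₁/V₂)^n = 53.7 kPa.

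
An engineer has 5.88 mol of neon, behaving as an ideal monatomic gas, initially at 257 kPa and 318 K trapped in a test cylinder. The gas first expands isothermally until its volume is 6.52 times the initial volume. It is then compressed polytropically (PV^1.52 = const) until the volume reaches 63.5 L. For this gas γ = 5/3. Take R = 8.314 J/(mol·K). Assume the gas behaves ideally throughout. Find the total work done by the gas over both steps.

-18200 J

V₁ = nRT₁/P₁ = 5.88×8.314×318/257 = 60.5 L.
Step 1 — Isothermal: T stays 318 K; PV = const ⇒ V₂ = 394 L, P₂ = 39.4 kPa.
ΔU = 0 (ideal gas, T constant).
W = nRT ln(V₂/V₁) = 5.88×8.314×318×ln(6.52) = 29100 J.
Q = ΔU + W = 29100 J.
State after step 1: P = 39.4 kPa, V = 394 L, T = 318 K.
Step 2 — Polytropic n=1.52: T₂ = T₁(V₁/V₂)^(n−1) = 318×(6.21)^0.52 = 822 K; P₂ = P₁(V₁/V₂)^n = 633 kPa.
W = (P₁V₁−P₂V₂)/(n−1) = (39.4×394−633×63.5)/0.52 = -47400 J.
ΔU = nCvΔT = 5.88×12.5×(822−318) = 37000 J.
Q = ΔU + W = -10400 J.
Net over both steps: W = -18200 J, Q = 18700 J, ΔU = 37000 J.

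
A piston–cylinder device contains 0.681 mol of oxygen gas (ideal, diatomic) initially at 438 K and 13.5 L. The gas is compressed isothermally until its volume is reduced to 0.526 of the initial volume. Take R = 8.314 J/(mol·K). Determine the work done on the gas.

P₁ = nRT₁/V₁ = 0.681×8.314×438/13.5 = 184 kPa.
Isothermal: T stays 438 K; PV = const ⇒ V₂ = 7.10 L, P₂ = 349 kPa.
W = nRT ln(V₂/V₁) = 0.681×8.314×438×ln(0.526) = -1590 J.
Work done on the gas = −W_by = 1590 J.

1590 J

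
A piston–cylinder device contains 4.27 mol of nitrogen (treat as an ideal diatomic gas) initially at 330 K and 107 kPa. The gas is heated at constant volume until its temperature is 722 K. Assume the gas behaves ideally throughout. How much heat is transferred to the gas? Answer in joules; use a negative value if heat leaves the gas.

V₁ = nRT₁/P₁ = 4.27×8.314×330/107 = 109 L.
Isochoric: V stays 109 L; P/T = const ⇒ T₂ = 722 K, P₂ = 234 kPa.
W = 0 (no volume change).
ΔU = nCvΔT = 4.27×20.8×(722−330) = 34800 J.
Q = ΔU = 34800 J.

34800 J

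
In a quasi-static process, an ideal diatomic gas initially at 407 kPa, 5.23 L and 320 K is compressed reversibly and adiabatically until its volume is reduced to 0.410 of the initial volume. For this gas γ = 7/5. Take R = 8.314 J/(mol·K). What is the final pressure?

Adiabatic: TV^(γ−1) = const ⇒ T₂ = 320×(2.44)^0.400 = 457 K; PV^γ = const ⇒ P₂ = 1420 kPa.

1420 kPa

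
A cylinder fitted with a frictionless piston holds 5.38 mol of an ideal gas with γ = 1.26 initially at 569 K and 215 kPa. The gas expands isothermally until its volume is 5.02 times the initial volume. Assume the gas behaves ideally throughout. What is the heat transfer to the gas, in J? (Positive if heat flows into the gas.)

41100 J

V₁ = nRT₁/P₁ = 5.38×8.314×569/215 = 118 L.
Isothermal: T stays 569 K; PV = const ⇒ V₂ = 594 L, P₂ = 42.8 kPa.
ΔU = 0 (ideal gas, T constant).
W = nRT ln(V₂/V₁) = 5.38×8.314×569×ln(5.02) = 41100 J.
Q = ΔU + W = 41100 J.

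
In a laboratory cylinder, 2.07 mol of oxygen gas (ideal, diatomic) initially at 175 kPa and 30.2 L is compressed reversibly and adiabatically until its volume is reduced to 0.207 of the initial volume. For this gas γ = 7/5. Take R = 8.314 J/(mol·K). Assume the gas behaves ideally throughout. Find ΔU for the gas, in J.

11600 J

T₁ = P₁V₁/(nR) = 175×30.2/(2.07×8.314) = 307 K.
Adiabatic: TV^(γ−1) = const ⇒ T₂ = 307×(4.83)^0.400 = 577 K; PV^γ = const ⇒ P₂ = 1590 kPa.
For an ideal gas ΔU = nCvΔT with Cv = (5/2)R = 20.8 J/(mol·K).
ΔU = 2.07×20.8×(577−307) = 11600 J.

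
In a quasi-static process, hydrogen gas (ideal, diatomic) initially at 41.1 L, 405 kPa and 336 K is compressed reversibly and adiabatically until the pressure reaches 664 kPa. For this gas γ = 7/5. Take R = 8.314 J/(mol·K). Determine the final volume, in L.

28.9 L

Adiabatic: T₂/T₁ = (P₂/P₁)^((γ−1)/γ) ⇒ T₂ = 336×(1.64)^0.286 = 387 K; V₂ = 28.9 L.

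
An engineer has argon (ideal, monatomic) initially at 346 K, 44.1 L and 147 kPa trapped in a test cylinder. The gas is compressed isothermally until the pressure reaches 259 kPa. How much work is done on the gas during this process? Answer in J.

n = P₁V₁/(RT₁) = 147×44.1/(8.314×346) = 2.25 mol.
Isothermal: T stays 346 K; PV = const ⇒ V₂ = 25.0 L, P₂ = 259 kPa.
W = nRT ln(V₂/V₁) = 2.25×8.314×346×ln(0.568) = -3670 J.
Work done on the gas = −W_by = 3670 J.

3670 J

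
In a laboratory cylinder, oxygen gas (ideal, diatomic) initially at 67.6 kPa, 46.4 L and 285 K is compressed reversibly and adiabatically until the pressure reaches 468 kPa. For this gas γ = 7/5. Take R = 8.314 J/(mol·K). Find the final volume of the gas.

Adiabatic: T₂/T₁ = (P₂/P₁)^((γ−1)/γ) ⇒ T₂ = 285×(6.92)^0.286 = 495 K; V₂ = 11.6 L.

11.6 L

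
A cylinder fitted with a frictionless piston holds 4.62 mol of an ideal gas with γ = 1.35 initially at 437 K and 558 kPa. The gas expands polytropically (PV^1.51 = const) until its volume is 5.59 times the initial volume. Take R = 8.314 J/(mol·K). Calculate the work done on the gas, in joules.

-19200 J

V₁ = nRT₁/P₁ = 4.62×8.314×437/558 = 30.1 L.
Polytropic n=1.51: T₂ = T₁(V₁/V₂)^(n−1) = 437×(0.179)^0.51 = 182 K; P₂ = P₁(V₁/V₂)^n = 41.5 kPa.
W = (P₁V₁−P₂V₂)/(n−1) = (558×30.1−41.5×168)/0.51 = 19200 J.
Work done on the gas = −W_by = -19200 J.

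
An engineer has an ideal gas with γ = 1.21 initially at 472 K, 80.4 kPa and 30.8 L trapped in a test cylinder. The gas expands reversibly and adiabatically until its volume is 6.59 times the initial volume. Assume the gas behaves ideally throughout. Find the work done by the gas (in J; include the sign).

3860 J

n = P₁V₁/(RT₁) = 80.4×30.8/(8.314×472) = 0.631 mol.
Adiabatic: TV^(γ−1) = const ⇒ T₂ = 472×(0.152)^0.210 = 318 K; PV^γ = const ⇒ P₂ = 8.21 kPa.
ΔU = nCvΔT = 0.631×39.6×(318−472) = -3860 J.
Q = 0 for an adiabatic process, so W = −ΔU = 3860 J.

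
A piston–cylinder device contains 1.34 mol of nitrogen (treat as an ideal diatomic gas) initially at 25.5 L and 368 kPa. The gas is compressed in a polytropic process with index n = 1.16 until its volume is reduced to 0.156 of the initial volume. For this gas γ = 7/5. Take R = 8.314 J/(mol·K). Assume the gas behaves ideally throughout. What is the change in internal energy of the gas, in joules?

T₁ = P₁V₁/(nR) = 368×25.5/(1.34×8.314) = 842 K.
Polytropic n=1.16: T₂ = T₁(V₁/V₂)^(n−1) = 842×(6.41)^0.16 = 1130 K; P₂ = P₁(V₁/V₂)^n = 3180 kPa.
For an ideal gas ΔU = nCvΔT with Cv = (5/2)R = 20.8 J/(mol·K).
ΔU = 1.34×20.8×(1130−842) = 8120 J.

8120 J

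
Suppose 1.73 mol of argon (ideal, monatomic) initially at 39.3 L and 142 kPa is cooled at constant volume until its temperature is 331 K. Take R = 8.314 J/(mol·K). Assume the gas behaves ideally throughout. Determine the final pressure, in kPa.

121 kPa

T₁ = P₁V₁/(nR) = 142×39.3/(1.73×8.314) = 388 K.
Isochoric: V stays 39.3 L; P/T = const ⇒ T₂ = 331 K, P₂ = 121 kPa.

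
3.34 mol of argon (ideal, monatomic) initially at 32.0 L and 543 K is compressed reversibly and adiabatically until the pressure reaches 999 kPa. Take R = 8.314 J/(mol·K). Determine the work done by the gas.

-7930 J

P₁ = nRT₁/V₁ = 3.34×8.314×543/32.0 = 471 kPa.
Adiabatic: T₂/T₁ = (P₂/P₁)^((γ−1)/γ) ⇒ T₂ = 543×(2.12)^0.400 = 733 K; V₂ = 20.4 L.
ΔU = nCvΔT = 3.34×12.5×(733−543) = 7930 J.
Q = 0 for an adiabatic process, so W = −ΔU = -7930 J.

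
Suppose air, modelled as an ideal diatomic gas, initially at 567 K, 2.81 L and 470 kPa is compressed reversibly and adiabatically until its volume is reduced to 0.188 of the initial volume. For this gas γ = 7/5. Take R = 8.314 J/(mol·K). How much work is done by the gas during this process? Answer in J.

-3140 J

n = P₁V₁/(RT₁) = 470×2.81/(8.314×567) = 0.280 mol.
Adiabatic: TV^(γ−1) = const ⇒ T₂ = 567×(5.32)^0.400 = 1110 K; PV^γ = const ⇒ P₂ = 4880 kPa.
ΔU = nCvΔT = 0.280×20.8×(1110−567) = 3140 J.
Q = 0 for an adiabatic process, so W = −ΔU = -3140 J.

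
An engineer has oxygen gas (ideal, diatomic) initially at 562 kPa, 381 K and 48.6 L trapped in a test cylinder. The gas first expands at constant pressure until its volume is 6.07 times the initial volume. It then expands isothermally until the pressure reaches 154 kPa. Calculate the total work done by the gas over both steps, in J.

n = P₁V₁/(RT₁) = 562×48.6/(8.314×381) = 8.62 mol.
Step 1 — Isobaric: P stays 562 kPa; V/T = const ⇒ T₂ = 2310 K, V₂ = 295 L.
W = PΔV = 562×(295−48.6) kPa·L = 138000 J.
ΔU = nCvΔT = 8.62×20.8×(2310−381) = 346000 J.
Q = ΔU + W = nCpΔT = 485000 J.
State after step 1: P = 562 kPa, V = 295 L, T = 2310 K.
Step 2 — Isothermal: T stays 2310 K; PV = const ⇒ V₂ = 1080 L, P₂ = 154 kPa.
ΔU = 0 (ideal gas, T constant).
W = nRT ln(V₂/V₁) = 8.62×8.314×2310×ln(3.65) = 215000 J.
Q = ΔU + W = 215000 J.
Net over both steps: W = 353000 J, Q = 699000 J, ΔU = 346000 J.

353000 J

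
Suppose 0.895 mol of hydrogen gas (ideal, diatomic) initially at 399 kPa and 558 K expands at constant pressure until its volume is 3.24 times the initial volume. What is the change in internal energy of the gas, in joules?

V₁ = nRT₁/P₁ = 0.895×8.314×558/399 = 10.4 L.
Isobaric: P stays 399 kPa; V/T = const ⇒ T₂ = 1810 K, V₂ = 33.7 L.
For an ideal gas ΔU = nCvΔT with Cv = (5/2)R = 20.8 J/(mol·K).
ΔU = 0.895×20.8×(1810−558) = 23300 J.

23300 J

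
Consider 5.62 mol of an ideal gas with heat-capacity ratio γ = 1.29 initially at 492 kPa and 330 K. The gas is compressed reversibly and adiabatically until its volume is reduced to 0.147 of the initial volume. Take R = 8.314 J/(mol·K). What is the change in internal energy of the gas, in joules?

39500 J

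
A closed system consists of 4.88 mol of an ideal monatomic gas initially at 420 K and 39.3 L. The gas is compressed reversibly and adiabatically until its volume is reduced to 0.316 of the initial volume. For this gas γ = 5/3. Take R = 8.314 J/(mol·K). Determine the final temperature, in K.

P₁ = nRT₁/V₁ = 4.88×8.314×420/39.3 = 434 kPa.
Adiabatic: TV^(γ−1) = const ⇒ T₂ = 420×(3.16)^0.667 = 905 K; PV^γ = const ⇒ P₂ = 2960 kPa.

905 K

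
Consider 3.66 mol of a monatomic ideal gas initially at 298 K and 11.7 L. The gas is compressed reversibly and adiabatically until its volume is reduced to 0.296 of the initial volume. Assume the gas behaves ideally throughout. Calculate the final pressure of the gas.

5900 kPa

P₁ = nRT₁/V₁ = 3.66×8.314×298/11.7 = 775 kPa.
Adiabatic: TV^(γ−1) = const ⇒ T₂ = 298×(3.38)^0.667 = 671 K; PV^γ = const ⇒ P₂ = 5900 kPa.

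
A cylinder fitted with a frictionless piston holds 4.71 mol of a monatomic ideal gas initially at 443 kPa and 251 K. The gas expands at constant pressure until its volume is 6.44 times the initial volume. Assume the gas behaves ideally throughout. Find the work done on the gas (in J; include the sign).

V₁ = nRT₁/P₁ = 4.71×8.314×251/443 = 22.2 L.
Isobaric: P stays 443 kPa; V/T = const ⇒ T₂ = 1620 K, V₂ = 143 L.
W = PΔV = 443×(143−22.2) kPa·L = 53500 J.
Work done on the gas = −W_by = -53500 J.

-53500 J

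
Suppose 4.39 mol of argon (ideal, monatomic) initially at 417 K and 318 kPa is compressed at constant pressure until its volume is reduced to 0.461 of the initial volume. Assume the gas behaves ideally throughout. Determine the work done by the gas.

-8200 J

V₁ = nRT₁/P₁ = 4.39×8.314×417/318 = 47.9 L.
Isobaric: P stays 318 kPa; V/T = const ⇒ T₂ = 192 K, V₂ = 22.1 L.
W = PΔV = 318×(22.1−47.9) kPa·L = -8200 J.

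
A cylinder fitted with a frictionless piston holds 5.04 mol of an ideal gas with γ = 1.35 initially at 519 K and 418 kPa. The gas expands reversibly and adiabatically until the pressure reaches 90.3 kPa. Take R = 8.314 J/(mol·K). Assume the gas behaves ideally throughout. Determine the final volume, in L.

V₁ = nRT₁/P₁ = 5.04×8.314×519/418 = 52.0 L.
Adiabatic: T₂/T₁ = (P₂/P₁)^((γ−1)/γ) ⇒ T₂ = 519×(0.216)^0.259 = 349 K; V₂ = 162 L.

162 L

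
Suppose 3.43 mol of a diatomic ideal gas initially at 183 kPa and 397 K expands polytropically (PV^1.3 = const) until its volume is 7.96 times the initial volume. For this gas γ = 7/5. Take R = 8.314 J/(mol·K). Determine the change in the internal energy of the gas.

V₁ = nRT₁/P₁ = 3.43×8.314×397/183 = 61.9 L.
Polytropic n=1.3: T₂ = T₁(V₁/V₂)^(n−1) = 397×(0.126)^0.30 = 213 K; P₂ = P₁(V₁/V₂)^n = 12.3 kPa.
For an ideal gas ΔU = nCvΔT with Cv = (5/2)R = 20.8 J/(mol·K).
ΔU = 3.43×20.8×(213−397) = -13100 J.

-13100 J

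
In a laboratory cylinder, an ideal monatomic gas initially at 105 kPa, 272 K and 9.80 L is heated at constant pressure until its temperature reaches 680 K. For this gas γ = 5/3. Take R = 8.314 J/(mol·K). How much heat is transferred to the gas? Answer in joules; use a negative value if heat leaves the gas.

3860 J

n = P₁V₁/(RT₁) = 105×9.80/(8.314×272) = 0.455 mol.
Isobaric: P stays 105 kPa; V/T = const ⇒ T₂ = 680 K, V₂ = 24.5 L.
W = PΔV = 105×(24.5−9.80) kPa·L = 1540 J.
ΔU = nCvΔT = 0.455×12.5×(680−272) = 2320 J.
Q = ΔU + W = nCpΔT = 3860 J.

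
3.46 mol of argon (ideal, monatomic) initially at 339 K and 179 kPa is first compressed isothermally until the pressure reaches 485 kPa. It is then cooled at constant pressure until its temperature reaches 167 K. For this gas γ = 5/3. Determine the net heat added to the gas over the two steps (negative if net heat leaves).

-22100 J

V₁ = nRT₁/P₁ = 3.46×8.314×339/179 = 54.5 L.
Step 1 — Isothermal: T stays 339 K; PV = const ⇒ V₂ = 20.1 L, P₂ = 485 kPa.
ΔU = 0 (ideal gas, T constant).
W = nRT ln(V₂/V₁) = 3.46×8.314×339×ln(0.369) = -9720 J.
Q = ΔU + W = -9720 J.
State after step 1: P = 485 kPa, V = 20.1 L, T = 339 K.
Step 2 — Isobaric: P stays 485 kPa; V/T = const ⇒ T₂ = 167 K, V₂ = 9.91 L.
W = PΔV = 485×(9.91−20.1) kPa·L = -4950 J.
ΔU = nCvΔT = 3.46×12.5×(167−339) = -7420 J.
Q = ΔU + W = nCpΔT = -12400 J.
Net over both steps: W = -14700 J, Q = -22100 J, ΔU = -7420 J.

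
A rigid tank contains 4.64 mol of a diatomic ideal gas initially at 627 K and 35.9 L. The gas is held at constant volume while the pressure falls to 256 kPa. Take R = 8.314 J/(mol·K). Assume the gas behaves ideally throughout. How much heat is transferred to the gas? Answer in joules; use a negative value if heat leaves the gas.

-37500 J

P₁ = nRT₁/V₁ = 4.64×8.314×627/35.9 = 674 kPa.
Isochoric: V stays 35.9 L; P/T = const ⇒ T₂ = 238 K, P₂ = 256 kPa.
W = 0 (no volume change).
ΔU = nCvΔT = 4.64×20.8×(238−627) = -37500 J.
Q = ΔU = -37500 J.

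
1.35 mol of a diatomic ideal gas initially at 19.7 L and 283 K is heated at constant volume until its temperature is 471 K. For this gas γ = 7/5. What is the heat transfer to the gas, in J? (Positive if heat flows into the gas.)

5280 J

P₁ = nRT₁/V₁ = 1.35×8.314×283/19.7 = 161 kPa.
Isochoric: V stays 19.7 L; P/T = const ⇒ T₂ = 471 K, P₂ = 268 kPa.
W = 0 (no volume change).
ΔU = nCvΔT = 1.35×20.8×(471−283) = 5280 J.
Q = ΔU = 5280 J.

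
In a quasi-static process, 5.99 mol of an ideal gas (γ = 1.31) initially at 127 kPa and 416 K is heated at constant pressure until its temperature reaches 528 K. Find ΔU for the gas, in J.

18000 J

V₁ = nRT₁/P₁ = 5.99×8.314×416/127 = 163 L.
Isobaric: P stays 127 kPa; V/T = const ⇒ T₂ = 528 K, V₂ = 207 L.
For an ideal gas ΔU = nCvΔT with Cv = R/(γ−1) = 26.8 J/(mol·K).
ΔU = 5.99×26.8×(528−416) = 18000 J.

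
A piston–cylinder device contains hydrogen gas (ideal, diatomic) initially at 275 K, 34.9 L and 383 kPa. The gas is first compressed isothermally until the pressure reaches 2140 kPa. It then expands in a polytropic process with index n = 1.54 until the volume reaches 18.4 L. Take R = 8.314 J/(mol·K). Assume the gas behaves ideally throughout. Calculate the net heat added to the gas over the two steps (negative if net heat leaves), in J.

n = P₁V₁/(RT₁) = 383×34.9/(8.314×275) = 5.85 mol.
Step 1 — Isothermal: T stays 275 K; PV = const ⇒ V₂ = 6.25 L, P₂ = 2140 kPa.
ΔU = 0 (ideal gas, T constant).
W = nRT ln(V₂/V₁) = 5.85×8.314×275×ln(0.179) = -23000 J.
Q = ΔU + W = -23000 J.
State after step 1: P = 2140 kPa, V = 6.25 L, T = 275 K.
Step 2 — Polytropic n=1.54: T₂ = T₁(V₁/V₂)^(n−1) = 275×(0.339)^0.54 = 153 K; P₂ = P₁(V₁/V₂)^n = 405 kPa.
W = (P₁V₁−P₂V₂)/(n−1) = (2140×6.25−405×18.4)/0.54 = 10900 J.
ΔU = nCvΔT = 5.85×20.8×(153−275) = -14800 J.
Q = ΔU + W = -3830 J.
Net over both steps: W = -12100 J, Q = -26800 J, ΔU = -14800 J.

-26800 J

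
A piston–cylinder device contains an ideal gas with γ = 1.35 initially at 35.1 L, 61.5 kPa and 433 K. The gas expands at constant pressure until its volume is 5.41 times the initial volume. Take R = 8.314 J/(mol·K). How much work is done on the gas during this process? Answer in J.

n = P₁V₁/(RT₁) = 61.5×35.1/(8.314×433) = 0.600 mol.
Isobaric: P stays 61.5 kPa; V/T = const ⇒ T₂ = 2340 K, V₂ = 190 L.
W = PΔV = 61.5×(190−35.1) kPa·L = 9520 J.
Work done on the gas = −W_by = -9520 J.

-9520 J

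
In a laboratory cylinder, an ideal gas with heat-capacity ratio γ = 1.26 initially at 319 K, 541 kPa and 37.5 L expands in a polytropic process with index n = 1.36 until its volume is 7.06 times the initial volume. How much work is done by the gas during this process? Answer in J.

28500 J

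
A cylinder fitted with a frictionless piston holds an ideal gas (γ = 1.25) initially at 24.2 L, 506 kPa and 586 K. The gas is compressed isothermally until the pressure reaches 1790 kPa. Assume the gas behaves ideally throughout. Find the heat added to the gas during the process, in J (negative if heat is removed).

-15500 J

n = P₁V₁/(RT₁) = 506×24.2/(8.314×586) = 2.51 mol.
Isothermal: T stays 586 K; PV = const ⇒ V₂ = 6.84 L, P₂ = 1790 kPa.
ΔU = 0 (ideal gas, T constant).
W = nRT ln(V₂/V₁) = 2.51×8.314×586×ln(0.283) = -15500 J.
Q = ΔU + W = -15500 J.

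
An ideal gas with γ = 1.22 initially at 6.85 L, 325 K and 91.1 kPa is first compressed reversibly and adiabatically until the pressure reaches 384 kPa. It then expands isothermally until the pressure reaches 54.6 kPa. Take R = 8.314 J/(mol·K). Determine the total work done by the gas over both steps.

n = P₁V₁/(RT₁) = 91.1×6.85/(8.314×325) = 0.231 mol.
Step 1 — Adiabatic: T₂/T₁ = (P₂/P₁)^((γ−1)/γ) ⇒ T₂ = 325×(4.22)^0.180 = 421 K; V₂ = 2.11 L.
ΔU = nCvΔT = 0.231×37.8×(421−325) = 840 J.
Q = 0 for an adiabatic process, so W = −ΔU = -840 J.
State after step 1: P = 384 kPa, V = 2.11 L, T = 421 K.
Step 2 — Isothermal: T stays 421 K; PV = const ⇒ V₂ = 14.8 L, P₂ = 54.6 kPa.
ΔU = 0 (ideal gas, T constant).
W = nRT ln(V₂/V₁) = 0.231×8.314×421×ln(7.03) = 1580 J.
Q = ΔU + W = 1580 J.
Net over both steps: W = 738 J, Q = 1580 J, ΔU = 840 J.

738 J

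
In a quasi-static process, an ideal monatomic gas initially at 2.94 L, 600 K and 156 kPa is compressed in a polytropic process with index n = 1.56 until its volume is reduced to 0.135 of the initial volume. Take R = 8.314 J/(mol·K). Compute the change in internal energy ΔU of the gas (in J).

1420 J

n = P₁V₁/(RT₁) = 156×2.94/(8.314×600) = 0.0919 mol.
Polytropic n=1.56: T₂ = T₁(V₁/V₂)^(n−1) = 600×(7.41)^0.56 = 1840 K; P₂ = P₁(V₁/V₂)^n = 3550 kPa.
For an ideal gas ΔU = nCvΔT with Cv = (3/2)R = 12.5 J/(mol·K).
ΔU = 0.0919×12.5×(1840−600) = 1420 J.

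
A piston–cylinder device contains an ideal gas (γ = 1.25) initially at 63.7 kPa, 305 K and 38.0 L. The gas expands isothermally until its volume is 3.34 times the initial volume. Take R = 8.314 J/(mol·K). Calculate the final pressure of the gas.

19.1 kPa

Isothermal: T stays 305 K; PV = const ⇒ V₂ = 127 L, P₂ = 19.1 kPa.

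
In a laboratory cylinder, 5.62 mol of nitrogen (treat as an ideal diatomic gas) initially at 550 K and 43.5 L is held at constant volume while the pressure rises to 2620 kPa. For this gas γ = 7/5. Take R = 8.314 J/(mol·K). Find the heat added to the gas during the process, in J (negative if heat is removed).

221000 J

P₁ = nRT₁/V₁ = 5.62×8.314×550/43.5 = 591 kPa.
Isochoric: V stays 43.5 L; P/T = const ⇒ T₂ = 2440 K, P₂ = 2620 kPa.
W = 0 (no volume change).
ΔU = nCvΔT = 5.62×20.8×(2440−550) = 221000 J.
Q = ΔU = 221000 J.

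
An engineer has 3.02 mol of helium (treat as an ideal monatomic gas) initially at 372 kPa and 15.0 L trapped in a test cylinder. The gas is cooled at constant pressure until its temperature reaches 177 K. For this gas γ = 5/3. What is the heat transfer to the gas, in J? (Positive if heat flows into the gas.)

-2840 J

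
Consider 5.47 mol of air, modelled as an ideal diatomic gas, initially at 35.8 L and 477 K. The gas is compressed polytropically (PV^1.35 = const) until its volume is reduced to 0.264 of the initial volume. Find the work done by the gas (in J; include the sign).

P₁ = nRT₁/V₁ = 5.47×8.314×477/35.8 = 606 kPa.
Polytropic n=1.35: T₂ = T₁(V₁/V₂)^(n−1) = 477×(3.79)^0.35 = 760 K; P₂ = P₁(V₁/V₂)^n = 3660 kPa.
W = (P₁V₁−P₂V₂)/(n−1) = (606×35.8−3660×9.45)/0.35 = -36800 J.

-36800 J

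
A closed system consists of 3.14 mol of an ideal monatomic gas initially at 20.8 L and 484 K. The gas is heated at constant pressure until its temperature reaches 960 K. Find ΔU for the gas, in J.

P₁ = nRT₁/V₁ = 3.14×8.314×484/20.8 = 607 kPa.
Isobaric: P stays 607 kPa; V/T = const ⇒ T₂ = 960 K, V₂ = 41.3 L.
For an ideal gas ΔU = nCvΔT with Cv = (3/2)R = 12.5 J/(mol·K).
ΔU = 3.14×12.5×(960−484) = 18600 J.

18600 J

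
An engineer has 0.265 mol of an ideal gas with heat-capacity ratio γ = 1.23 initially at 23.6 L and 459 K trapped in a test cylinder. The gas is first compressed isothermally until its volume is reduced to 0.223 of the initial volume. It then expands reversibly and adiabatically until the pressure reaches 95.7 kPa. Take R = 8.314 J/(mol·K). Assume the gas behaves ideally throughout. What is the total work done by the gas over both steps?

-980 J

P₁ = nRT₁/V₁ = 0.265×8.314×459/23.6 = 42.9 kPa.
Step 1 — Isothermal: T stays 459 K; PV = const ⇒ V₂ = 5.26 L, P₂ = 192 kPa.
ΔU = 0 (ideal gas, T constant).
W = nRT ln(V₂/V₁) = 0.265×8.314×459×ln(0.223) = -1520 J.
Q = ΔU + W = -1520 J.
State after step 1: P = 192 kPa, V = 5.26 L, T = 459 K.
Step 2 — Adiabatic: T₂/T₁ = (P₂/P₁)^((γ−1)/γ) ⇒ T₂ = 459×(0.498)^0.187 = 403 K; V₂ = 9.28 L.
ΔU = nCvΔT = 0.265×36.1×(403−459) = -537 J.
Q = 0 for an adiabatic process, so W = −ΔU = 537 J.
Net over both steps: W = -980 J, Q = -1520 J, ΔU = -537 J.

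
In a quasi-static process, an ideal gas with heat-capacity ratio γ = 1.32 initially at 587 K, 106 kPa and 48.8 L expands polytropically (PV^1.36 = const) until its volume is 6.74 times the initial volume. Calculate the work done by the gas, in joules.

7140 J

n = P₁V₁/(RT₁) = 106×48.8/(8.314×587) = 1.06 mol.
Polytropic n=1.36: T₂ = T₁(V₁/V₂)^(n−1) = 587×(0.148)^0.36 = 295 K; P₂ = P₁(V₁/V₂)^n = 7.91 kPa.
W = (P₁V₁−P₂V₂)/(n−1) = (106×48.8−7.91×329)/0.36 = 7140 J.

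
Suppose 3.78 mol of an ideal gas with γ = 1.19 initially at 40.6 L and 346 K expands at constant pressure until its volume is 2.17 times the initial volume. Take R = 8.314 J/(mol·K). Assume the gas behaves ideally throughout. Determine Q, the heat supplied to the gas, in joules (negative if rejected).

79700 J

P₁ = nRT₁/V₁ = 3.78×8.314×346/40.6 = 268 kPa.
Isobaric: P stays 268 kPa; V/T = const ⇒ T₂ = 751 K, V₂ = 88.1 L.
W = PΔV = 268×(88.1−40.6) kPa·L = 12700 J.
ΔU = nCvΔT = 3.78×43.8×(751−346) = 67000 J.
Q = ΔU + W = nCpΔT = 79700 J.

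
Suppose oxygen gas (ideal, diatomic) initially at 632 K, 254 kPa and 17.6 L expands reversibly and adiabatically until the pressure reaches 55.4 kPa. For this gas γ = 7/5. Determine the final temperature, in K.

409 K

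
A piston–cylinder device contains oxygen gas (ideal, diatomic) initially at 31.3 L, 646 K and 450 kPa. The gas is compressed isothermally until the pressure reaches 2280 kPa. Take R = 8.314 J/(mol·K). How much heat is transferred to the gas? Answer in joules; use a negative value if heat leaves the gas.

-22900 J

n = P₁V₁/(RT₁) = 450×31.3/(8.314×646) = 2.62 mol.
Isothermal: T stays 646 K; PV = const ⇒ V₂ = 6.18 L, P₂ = 2280 kPa.
ΔU = 0 (ideal gas, T constant).
W = nRT ln(V₂/V₁) = 2.62×8.314×646×ln(0.197) = -22900 J.
Q = ΔU + W = -22900 J.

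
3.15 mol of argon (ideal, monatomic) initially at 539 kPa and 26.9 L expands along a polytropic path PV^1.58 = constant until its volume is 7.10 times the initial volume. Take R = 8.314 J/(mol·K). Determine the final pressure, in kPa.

24.4 kPa

T₁ = P₁V₁/(nR) = 539×26.9/(3.15×8.314) = 554 K.
Polytropic n=1.58: T₂ = T₁(V₁/V₂)^(n−1) = 554×(0.141)^0.58 = 178 K; P₂ = P₁(V₁/V₂)^n = 24.4 kPa.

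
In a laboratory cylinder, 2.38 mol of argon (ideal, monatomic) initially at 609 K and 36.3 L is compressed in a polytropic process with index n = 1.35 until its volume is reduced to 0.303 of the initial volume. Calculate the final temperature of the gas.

P₁ = nRT₁/V₁ = 2.38×8.314×609/36.3 = 332 kPa.
Polytropic n=1.35: T₂ = T₁(V₁/V₂)^(n−1) = 609×(3.30)^0.35 = 925 K; P₂ = P₁(V₁/V₂)^n = 1660 kPa.

925 K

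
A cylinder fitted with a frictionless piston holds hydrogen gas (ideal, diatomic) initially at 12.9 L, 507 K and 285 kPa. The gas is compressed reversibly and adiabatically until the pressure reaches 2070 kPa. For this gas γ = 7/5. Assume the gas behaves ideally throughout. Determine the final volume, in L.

Adiabatic: T₂/T₁ = (P₂/P₁)^((γ−1)/γ) ⇒ T₂ = 507×(7.26)^0.286 = 893 K; V₂ = 3.13 L.

3.13 L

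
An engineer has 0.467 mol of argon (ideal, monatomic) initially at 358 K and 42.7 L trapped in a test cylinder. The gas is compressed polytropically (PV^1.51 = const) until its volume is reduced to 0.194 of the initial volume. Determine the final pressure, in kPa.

387 kPa

P₁ = nRT₁/V₁ = 0.467×8.314×358/42.7 = 32.6 kPa.
Polytropic n=1.51: T₂ = T₁(V₁/V₂)^(n−1) = 358×(5.15)^0.51 = 826 K; P₂ = P₁(V₁/V₂)^n = 387 kPa.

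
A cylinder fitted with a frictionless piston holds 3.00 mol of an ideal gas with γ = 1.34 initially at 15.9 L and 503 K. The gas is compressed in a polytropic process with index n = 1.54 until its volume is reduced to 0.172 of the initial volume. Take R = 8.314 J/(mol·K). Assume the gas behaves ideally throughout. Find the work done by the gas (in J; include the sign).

P₁ = nRT₁/V₁ = 3.00×8.314×503/15.9 = 789 kPa.
Polytropic n=1.54: T₂ = T₁(V₁/V₂)^(n−1) = 503×(5.81)^0.54 = 1300 K; P₂ = P₁(V₁/V₂)^n = 11900 kPa.
W = (P₁V₁−P₂V₂)/(n−1) = (789×15.9−11900×2.73)/0.54 = -36900 J.

-36900 J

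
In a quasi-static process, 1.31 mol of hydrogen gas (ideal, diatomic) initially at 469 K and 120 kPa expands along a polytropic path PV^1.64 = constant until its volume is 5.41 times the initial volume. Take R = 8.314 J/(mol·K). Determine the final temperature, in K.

159 K

V₁ = nRT₁/P₁ = 1.31×8.314×469/120 = 42.6 L.
Polytropic n=1.64: T₂ = T₁(V₁/V₂)^(n−1) = 469×(0.185)^0.64 = 159 K; P₂ = P₁(V₁/V₂)^n = 7.53 kPa.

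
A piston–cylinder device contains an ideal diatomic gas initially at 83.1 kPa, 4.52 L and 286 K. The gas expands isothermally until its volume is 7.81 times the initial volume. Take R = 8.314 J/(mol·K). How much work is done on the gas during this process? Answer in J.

-772 J

n = P₁V₁/(RT₁) = 83.1×4.52/(8.314×286) = 0.158 mol.
Isothermal: T stays 286 K; PV = const ⇒ V₂ = 35.3 L, P₂ = 10.6 kPa.
W = nRT ln(V₂/V₁) = 0.158×8.314×286×ln(7.81) = 772 J.
Work done on the gas = −W_by = -772 J.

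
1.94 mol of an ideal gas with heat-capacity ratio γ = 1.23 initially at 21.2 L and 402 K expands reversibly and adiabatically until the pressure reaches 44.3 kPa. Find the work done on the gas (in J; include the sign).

-8550 J

P₁ = nRT₁/V₁ = 1.94×8.314×402/21.2 = 306 kPa.
Adiabatic: T₂/T₁ = (P₂/P₁)^((γ−1)/γ) ⇒ T₂ = 402×(0.145)^0.187 = 280 K; V₂ = 102 L.
ΔU = nCvΔT = 1.94×36.1×(280−402) = -8550 J.
Q = 0 for an adiabatic process, so W = −ΔU = 8550 J.
Work done on the gas = −W_by = -8550 J.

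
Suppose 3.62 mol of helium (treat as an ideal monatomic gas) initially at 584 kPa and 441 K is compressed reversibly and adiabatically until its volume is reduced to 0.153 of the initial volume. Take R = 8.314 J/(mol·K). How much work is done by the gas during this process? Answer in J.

V₁ = nRT₁/P₁ = 3.62×8.314×441/584 = 22.7 L.
Adiabatic: TV^(γ−1) = const ⇒ T₂ = 441×(6.54)^0.667 = 1540 K; PV^γ = const ⇒ P₂ = 13300 kPa.
ΔU = nCvΔT = 3.62×12.5×(1540−441) = 49700 J.
Q = 0 for an adiabatic process, so W = −ΔU = -49700 J.

-49700 J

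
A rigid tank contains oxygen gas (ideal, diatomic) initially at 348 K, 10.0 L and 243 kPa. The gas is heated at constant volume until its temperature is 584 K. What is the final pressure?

Isochoric: V stays 10.0 L; P/T = const ⇒ T₂ = 584 K, P₂ = 408 kPa.

408 kPa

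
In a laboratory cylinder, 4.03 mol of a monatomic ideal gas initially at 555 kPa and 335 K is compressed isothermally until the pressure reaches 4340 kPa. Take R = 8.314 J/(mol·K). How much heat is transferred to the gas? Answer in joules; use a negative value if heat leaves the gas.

-23100 J

V₁ = nRT₁/P₁ = 4.03×8.314×335/555 = 20.2 L.
Isothermal: T stays 335 K; PV = const ⇒ V₂ = 2.59 L, P₂ = 4340 kPa.
ΔU = 0 (ideal gas, T constant).
W = nRT ln(V₂/V₁) = 4.03×8.314×335×ln(0.128) = -23100 J.
Q = ΔU + W = -23100 J.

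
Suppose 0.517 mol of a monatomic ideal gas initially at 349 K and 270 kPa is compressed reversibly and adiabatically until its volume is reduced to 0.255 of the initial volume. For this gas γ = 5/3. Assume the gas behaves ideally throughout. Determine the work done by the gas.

V₁ = nRT₁/P₁ = 0.517×8.314×349/270 = 5.56 L.
Adiabatic: TV^(γ−1) = const ⇒ T₂ = 349×(3.92)^0.667 = 868 K; PV^γ = const ⇒ P₂ = 2630 kPa.
ΔU = nCvΔT = 0.517×12.5×(868−349) = 3350 J.
Q = 0 for an adiabatic process, so W = −ΔU = -3350 J.

-3350 J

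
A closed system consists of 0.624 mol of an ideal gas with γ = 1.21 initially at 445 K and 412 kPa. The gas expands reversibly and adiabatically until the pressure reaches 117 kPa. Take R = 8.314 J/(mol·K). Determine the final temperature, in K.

358 K

V₁ = nRT₁/P₁ = 0.624×8.314×445/412 = 5.60 L.
Adiabatic: T₂/T₁ = (P₂/P₁)^((γ−1)/γ) ⇒ T₂ = 445×(0.284)^0.174 = 358 K; V₂ = 15.9 L.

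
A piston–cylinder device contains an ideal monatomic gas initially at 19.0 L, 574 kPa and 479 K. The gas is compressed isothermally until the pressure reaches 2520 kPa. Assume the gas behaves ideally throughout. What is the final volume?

Isothermal: T stays 479 K; PV = const ⇒ V₂ = 4.33 L, P₂ = 2520 kPa.

4.33 L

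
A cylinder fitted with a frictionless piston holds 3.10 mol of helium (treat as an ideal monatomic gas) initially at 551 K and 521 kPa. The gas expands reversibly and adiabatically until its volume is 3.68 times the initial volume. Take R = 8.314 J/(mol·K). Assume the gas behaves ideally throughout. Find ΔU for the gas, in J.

V₁ = nRT₁/P₁ = 3.10×8.314×551/521 = 27.3 L.
Adiabatic: TV^(γ−1) = const ⇒ T₂ = 551×(0.272)^0.667 = 231 K; PV^γ = const ⇒ P₂ = 59.4 kPa.
For an ideal gas ΔU = nCvΔT with Cv = (3/2)R = 12.5 J/(mol·K).
ΔU = 3.10×12.5×(231−551) = -12400 J.

-12400 J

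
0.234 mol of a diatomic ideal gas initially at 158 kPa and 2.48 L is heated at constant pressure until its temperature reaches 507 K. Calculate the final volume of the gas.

6.24 L

T₁ = P₁V₁/(nR) = 158×2.48/(0.234×8.314) = 201 K.
Isobaric: P stays 158 kPa; V/T = const ⇒ T₂ = 507 K, V₂ = 6.24 L.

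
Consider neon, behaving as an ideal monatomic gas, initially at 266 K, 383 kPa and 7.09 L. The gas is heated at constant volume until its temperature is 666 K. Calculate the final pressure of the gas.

959 kPa

Isochoric: V stays 7.09 L; P/T = const ⇒ T₂ = 666 K, P₂ = 959 kPa.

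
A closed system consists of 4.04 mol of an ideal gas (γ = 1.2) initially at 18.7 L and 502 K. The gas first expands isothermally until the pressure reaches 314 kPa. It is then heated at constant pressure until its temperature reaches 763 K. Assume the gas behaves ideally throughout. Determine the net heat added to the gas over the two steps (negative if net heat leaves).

P₁ = nRT₁/V₁ = 4.04×8.314×502/18.7 = 902 kPa.
Step 1 — Isothermal: T stays 502 K; PV = const ⇒ V₂ = 53.7 L, P₂ = 314 kPa.
ΔU = 0 (ideal gas, T constant).
W = nRT ln(V₂/V₁) = 4.04×8.314×502×ln(2.87) = 17800 J.
Q = ΔU + W = 17800 J.
State after step 1: P = 314 kPa, V = 53.7 L, T = 502 K.
Step 2 — Isobaric: P stays 314 kPa; V/T = const ⇒ T₂ = 763 K, V₂ = 81.6 L.
W = PΔV = 314×(81.6−53.7) kPa·L = 8770 J.
ΔU = nCvΔT = 4.04×41.6×(763−502) = 43800 J.
Q = ΔU + W = nCpΔT = 52600 J.
Net over both steps: W = 26600 J, Q = 70400 J, ΔU = 43800 J.

70400 J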